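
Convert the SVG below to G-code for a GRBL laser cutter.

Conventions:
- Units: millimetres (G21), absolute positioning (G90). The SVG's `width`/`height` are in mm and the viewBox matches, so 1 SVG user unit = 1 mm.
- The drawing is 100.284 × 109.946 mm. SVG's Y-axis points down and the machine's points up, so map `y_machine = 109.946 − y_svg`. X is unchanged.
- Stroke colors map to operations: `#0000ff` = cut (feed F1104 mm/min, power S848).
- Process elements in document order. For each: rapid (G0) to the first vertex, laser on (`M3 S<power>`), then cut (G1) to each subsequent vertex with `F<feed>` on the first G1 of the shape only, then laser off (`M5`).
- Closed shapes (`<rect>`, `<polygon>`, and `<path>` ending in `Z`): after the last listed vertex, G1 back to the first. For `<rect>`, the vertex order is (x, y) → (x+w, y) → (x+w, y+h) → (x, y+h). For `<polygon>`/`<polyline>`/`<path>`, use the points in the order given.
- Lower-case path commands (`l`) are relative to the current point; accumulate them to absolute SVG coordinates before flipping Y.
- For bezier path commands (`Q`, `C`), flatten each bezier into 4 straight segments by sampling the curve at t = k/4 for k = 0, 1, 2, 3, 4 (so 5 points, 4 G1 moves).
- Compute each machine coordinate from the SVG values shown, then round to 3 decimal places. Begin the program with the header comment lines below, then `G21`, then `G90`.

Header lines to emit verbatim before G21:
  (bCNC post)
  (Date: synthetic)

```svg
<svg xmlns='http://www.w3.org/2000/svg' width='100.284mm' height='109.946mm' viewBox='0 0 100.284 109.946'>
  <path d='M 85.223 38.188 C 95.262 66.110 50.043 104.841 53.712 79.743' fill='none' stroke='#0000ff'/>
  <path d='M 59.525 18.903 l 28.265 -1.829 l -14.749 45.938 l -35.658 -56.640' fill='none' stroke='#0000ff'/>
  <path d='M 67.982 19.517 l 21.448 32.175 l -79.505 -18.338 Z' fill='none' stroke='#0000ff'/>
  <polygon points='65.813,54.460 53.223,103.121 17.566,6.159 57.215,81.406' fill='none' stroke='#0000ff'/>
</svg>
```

1 u = 1 mm; y_m = 109.946 − y.

[1] `<path>` cubic bezier, #0000ff→cut S848 F1104: (85.223,71.758) → (84.019,49.956) → (71.856,31.098) → (58.499,22.181) → (53.712,30.203)

[2] `<path>` open polyline, #0000ff→cut S848 F1104: (59.525,91.043) → (87.790,92.872) → (73.041,46.934) → (37.383,103.574)

[3] `<path>` closed polygon, #0000ff→cut S848 F1104: (67.982,90.429) → (89.430,58.254) → (9.925,76.592) → (67.982,90.429) (closed)

[4] `<polygon>` closed polygon, #0000ff→cut S848 F1104: (65.813,55.486) → (53.223,6.825) → (17.566,103.787) → (57.215,28.540) → (65.813,55.486) (closed)

(bCNC post)
(Date: synthetic)
G21
G90
G0 X85.223 Y71.758
M3 S848
G1 X84.019 Y49.956 F1104
G1 X71.856 Y31.098
G1 X58.499 Y22.181
G1 X53.712 Y30.203
M5
G0 X59.525 Y91.043
M3 S848
G1 X87.790 Y92.872 F1104
G1 X73.041 Y46.934
G1 X37.383 Y103.574
M5
G0 X67.982 Y90.429
M3 S848
G1 X89.430 Y58.254 F1104
G1 X9.925 Y76.592
G1 X67.982 Y90.429
M5
G0 X65.813 Y55.486
M3 S848
G1 X53.223 Y6.825 F1104
G1 X17.566 Y103.787
G1 X57.215 Y28.540
G1 X65.813 Y55.486
M5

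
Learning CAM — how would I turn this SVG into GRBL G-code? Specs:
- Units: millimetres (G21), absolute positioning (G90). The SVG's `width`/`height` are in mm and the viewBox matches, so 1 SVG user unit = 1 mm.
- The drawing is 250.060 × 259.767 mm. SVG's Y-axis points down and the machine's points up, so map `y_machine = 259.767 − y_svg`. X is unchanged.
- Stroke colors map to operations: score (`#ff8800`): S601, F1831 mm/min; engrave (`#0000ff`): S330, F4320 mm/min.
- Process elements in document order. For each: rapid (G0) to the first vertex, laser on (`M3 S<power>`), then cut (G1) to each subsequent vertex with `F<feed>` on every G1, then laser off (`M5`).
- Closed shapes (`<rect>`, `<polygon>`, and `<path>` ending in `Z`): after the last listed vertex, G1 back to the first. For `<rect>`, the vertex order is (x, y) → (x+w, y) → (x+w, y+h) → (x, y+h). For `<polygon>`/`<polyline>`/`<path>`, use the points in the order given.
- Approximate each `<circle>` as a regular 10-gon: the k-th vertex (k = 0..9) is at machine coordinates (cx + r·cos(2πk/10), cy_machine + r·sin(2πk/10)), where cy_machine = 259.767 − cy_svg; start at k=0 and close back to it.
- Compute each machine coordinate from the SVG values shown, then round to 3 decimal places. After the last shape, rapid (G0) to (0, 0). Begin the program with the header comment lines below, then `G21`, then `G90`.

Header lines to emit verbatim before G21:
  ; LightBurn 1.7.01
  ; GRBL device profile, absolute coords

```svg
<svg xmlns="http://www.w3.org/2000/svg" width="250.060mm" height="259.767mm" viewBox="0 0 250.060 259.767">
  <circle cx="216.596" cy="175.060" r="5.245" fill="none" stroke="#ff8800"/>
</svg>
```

viewBox `0 0 250.060 259.767` with mm width/height → 1 unit = 1 mm. Flip: y_m = 259.767 − y_svg.

**Shape 1** — `<circle>` circle, stroke `#ff8800` → score (S601, F1831). Machine vertices: (221.841,84.707) → (220.839,87.790) → (218.217,89.695) → (214.975,89.695) → (212.353,87.790) → (211.351,84.707) → (212.353,81.624) → (214.975,79.719) → (218.217,79.719) → (220.839,81.624) → (221.841,84.707). Closed: final G1 returns to the first vertex.

; LightBurn 1.7.01
; GRBL device profile, absolute coords
G21
G90
G0 X221.841 Y84.707
M3 S601
G1 X220.839 Y87.790 F1831
G1 X218.217 Y89.695 F1831
G1 X214.975 Y89.695 F1831
G1 X212.353 Y87.790 F1831
G1 X211.351 Y84.707 F1831
G1 X212.353 Y81.624 F1831
G1 X214.975 Y79.719 F1831
G1 X218.217 Y79.719 F1831
G1 X220.839 Y81.624 F1831
G1 X221.841 Y84.707 F1831
M5
G0 X0.000 Y0.000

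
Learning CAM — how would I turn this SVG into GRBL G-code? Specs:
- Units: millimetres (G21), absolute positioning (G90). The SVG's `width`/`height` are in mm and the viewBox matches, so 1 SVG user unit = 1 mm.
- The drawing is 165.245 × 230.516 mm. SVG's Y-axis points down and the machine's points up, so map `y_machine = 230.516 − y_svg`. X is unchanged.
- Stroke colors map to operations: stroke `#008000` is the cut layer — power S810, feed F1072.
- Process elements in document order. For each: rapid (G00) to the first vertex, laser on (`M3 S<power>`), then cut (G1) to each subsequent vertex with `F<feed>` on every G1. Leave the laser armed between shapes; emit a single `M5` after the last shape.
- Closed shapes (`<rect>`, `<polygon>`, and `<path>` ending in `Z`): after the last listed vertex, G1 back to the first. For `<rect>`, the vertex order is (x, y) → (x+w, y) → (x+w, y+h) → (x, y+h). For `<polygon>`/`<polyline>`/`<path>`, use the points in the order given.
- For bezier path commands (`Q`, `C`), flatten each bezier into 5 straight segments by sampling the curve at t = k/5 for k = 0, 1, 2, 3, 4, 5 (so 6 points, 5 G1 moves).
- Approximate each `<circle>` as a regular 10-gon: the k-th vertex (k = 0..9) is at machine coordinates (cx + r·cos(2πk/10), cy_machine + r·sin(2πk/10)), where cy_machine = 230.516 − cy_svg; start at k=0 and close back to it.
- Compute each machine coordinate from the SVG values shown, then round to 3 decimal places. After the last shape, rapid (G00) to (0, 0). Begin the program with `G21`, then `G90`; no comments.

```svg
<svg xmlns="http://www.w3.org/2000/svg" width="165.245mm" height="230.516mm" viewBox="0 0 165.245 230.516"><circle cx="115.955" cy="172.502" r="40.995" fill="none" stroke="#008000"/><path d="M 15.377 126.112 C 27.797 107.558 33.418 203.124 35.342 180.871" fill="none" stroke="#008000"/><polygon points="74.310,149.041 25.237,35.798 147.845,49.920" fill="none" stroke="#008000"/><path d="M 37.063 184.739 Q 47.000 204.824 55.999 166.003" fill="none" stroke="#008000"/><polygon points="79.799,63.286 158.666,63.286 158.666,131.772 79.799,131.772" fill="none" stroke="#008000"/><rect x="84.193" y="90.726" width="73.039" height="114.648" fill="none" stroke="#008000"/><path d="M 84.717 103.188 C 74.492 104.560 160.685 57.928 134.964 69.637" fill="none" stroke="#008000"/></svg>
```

1 u = 1 mm; y_m = 230.516 − y.

[1] `<circle>` circle, #008000→cut S810 F1072: (156.950,58.014) → (149.121,82.110) → (128.623,97.003) → (103.287,97.003) → (82.789,82.110) → (74.960,58.014) → (82.789,33.918) → (103.287,19.025) → (128.623,19.025) → (149.121,33.918) → (156.950,58.014) (closed)

[2] `<path>` cubic bezier, #008000→cut S810 F1072: (15.377,104.404) → (22.038,103.698) → (27.216,86.735) → (31.060,64.650) → (33.719,48.576) → (35.342,49.645)

[3] `<polygon>` regular polygon, #008000→cut S810 F1072: (74.310,81.475) → (25.237,194.718) → (147.845,180.596) → (74.310,81.475) (closed)

[4] `<path>` quadratic bezier, #008000→cut S810 F1072: (37.063,45.777) → (41.000,40.099) → (44.863,39.134) → (48.650,42.881) → (52.362,51.341) → (55.999,64.513)

[5] `<polygon>` rectangle, #008000→cut S810 F1072: (79.799,167.230) → (158.666,167.230) → (158.666,98.744) → (79.799,98.744) → (79.799,167.230) (closed)

[6] `<rect>` rectangle, #008000→cut S810 F1072: (84.193,139.790) → (157.232,139.790) → (157.232,25.142) → (84.193,25.142) → (84.193,139.790) (closed)

[7] `<path>` cubic bezier, #008000→cut S810 F1072: (84.717,127.328) → (88.486,131.415) → (105.394,141.917) → (125.444,153.732) → (138.634,161.754) → (134.964,160.879)

G21
G90
G00 X156.950 Y58.014
M3 S810
G1 X149.121 Y82.110 F1072
G1 X128.623 Y97.003 F1072
G1 X103.287 Y97.003 F1072
G1 X82.789 Y82.110 F1072
G1 X74.960 Y58.014 F1072
G1 X82.789 Y33.918 F1072
G1 X103.287 Y19.025 F1072
G1 X128.623 Y19.025 F1072
G1 X149.121 Y33.918 F1072
G1 X156.950 Y58.014 F1072
G00 X15.377 Y104.404
M3 S810
G1 X22.038 Y103.698 F1072
G1 X27.216 Y86.735 F1072
G1 X31.060 Y64.650 F1072
G1 X33.719 Y48.576 F1072
G1 X35.342 Y49.645 F1072
G00 X74.310 Y81.475
M3 S810
G1 X25.237 Y194.718 F1072
G1 X147.845 Y180.596 F1072
G1 X74.310 Y81.475 F1072
G00 X37.063 Y45.777
M3 S810
G1 X41.000 Y40.099 F1072
G1 X44.863 Y39.134 F1072
G1 X48.650 Y42.881 F1072
G1 X52.362 Y51.341 F1072
G1 X55.999 Y64.513 F1072
G00 X79.799 Y167.230
M3 S810
G1 X158.666 Y167.230 F1072
G1 X158.666 Y98.744 F1072
G1 X79.799 Y98.744 F1072
G1 X79.799 Y167.230 F1072
G00 X84.193 Y139.790
M3 S810
G1 X157.232 Y139.790 F1072
G1 X157.232 Y25.142 F1072
G1 X84.193 Y25.142 F1072
G1 X84.193 Y139.790 F1072
G00 X84.717 Y127.328
M3 S810
G1 X88.486 Y131.415 F1072
G1 X105.394 Y141.917 F1072
G1 X125.444 Y153.732 F1072
G1 X138.634 Y161.754 F1072
G1 X134.964 Y160.879 F1072
M5
G00 X0.000 Y0.000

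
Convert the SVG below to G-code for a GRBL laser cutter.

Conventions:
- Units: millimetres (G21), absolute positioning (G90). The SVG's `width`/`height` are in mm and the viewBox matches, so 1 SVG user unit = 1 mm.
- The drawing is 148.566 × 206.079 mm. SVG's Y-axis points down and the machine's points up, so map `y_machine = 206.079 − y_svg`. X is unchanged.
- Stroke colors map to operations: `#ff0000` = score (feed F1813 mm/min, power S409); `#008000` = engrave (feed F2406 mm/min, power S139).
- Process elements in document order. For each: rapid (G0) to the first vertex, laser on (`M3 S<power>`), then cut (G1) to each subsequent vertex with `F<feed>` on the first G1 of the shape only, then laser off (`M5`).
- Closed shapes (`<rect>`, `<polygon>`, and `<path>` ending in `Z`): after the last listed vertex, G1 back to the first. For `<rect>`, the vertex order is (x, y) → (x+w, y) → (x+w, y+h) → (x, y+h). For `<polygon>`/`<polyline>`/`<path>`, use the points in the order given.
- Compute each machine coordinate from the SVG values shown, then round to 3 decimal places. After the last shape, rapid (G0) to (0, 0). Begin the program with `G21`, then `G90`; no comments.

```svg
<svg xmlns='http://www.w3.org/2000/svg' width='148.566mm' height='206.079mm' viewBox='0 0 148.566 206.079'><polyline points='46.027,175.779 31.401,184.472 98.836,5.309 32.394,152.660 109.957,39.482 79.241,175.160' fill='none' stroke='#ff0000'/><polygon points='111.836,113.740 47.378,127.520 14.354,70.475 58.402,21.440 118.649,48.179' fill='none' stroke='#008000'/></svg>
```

G21
G90
G0 X46.027 Y30.300
M3 S409
G1 X31.401 Y21.607 F1813
G1 X98.836 Y200.770
G1 X32.394 Y53.419
G1 X109.957 Y166.597
G1 X79.241 Y30.919
M5
G0 X111.836 Y92.339
M3 S139
G1 X47.378 Y78.559 F2406
G1 X14.354 Y135.604
G1 X58.402 Y184.639
G1 X118.649 Y157.900
G1 X111.836 Y92.339
M5
G0 X0.000 Y0.000

Since the viewBox matches the mm dimensions, user units are millimetres directly. The only transform is the Y-flip y_m = 206.079 − y_svg.

Shape 1 is a open polyline drawn with `<polyline>`. Its stroke #ff0000 means score at S409, F1813. After flipping Y the toolpath is (46.027,30.300) → (31.401,21.607) → (98.836,200.770) → (32.394,53.419) → (109.957,166.597) → (79.241,30.919).

Shape 2 is a regular polygon drawn with `<polygon>`. Its stroke #008000 means engrave at S139, F2406. After flipping Y the toolpath is (111.836,92.339) → (47.378,78.559) → (14.354,135.604) → (58.402,184.639) → (118.649,157.900) → (111.836,92.339), returning to the start.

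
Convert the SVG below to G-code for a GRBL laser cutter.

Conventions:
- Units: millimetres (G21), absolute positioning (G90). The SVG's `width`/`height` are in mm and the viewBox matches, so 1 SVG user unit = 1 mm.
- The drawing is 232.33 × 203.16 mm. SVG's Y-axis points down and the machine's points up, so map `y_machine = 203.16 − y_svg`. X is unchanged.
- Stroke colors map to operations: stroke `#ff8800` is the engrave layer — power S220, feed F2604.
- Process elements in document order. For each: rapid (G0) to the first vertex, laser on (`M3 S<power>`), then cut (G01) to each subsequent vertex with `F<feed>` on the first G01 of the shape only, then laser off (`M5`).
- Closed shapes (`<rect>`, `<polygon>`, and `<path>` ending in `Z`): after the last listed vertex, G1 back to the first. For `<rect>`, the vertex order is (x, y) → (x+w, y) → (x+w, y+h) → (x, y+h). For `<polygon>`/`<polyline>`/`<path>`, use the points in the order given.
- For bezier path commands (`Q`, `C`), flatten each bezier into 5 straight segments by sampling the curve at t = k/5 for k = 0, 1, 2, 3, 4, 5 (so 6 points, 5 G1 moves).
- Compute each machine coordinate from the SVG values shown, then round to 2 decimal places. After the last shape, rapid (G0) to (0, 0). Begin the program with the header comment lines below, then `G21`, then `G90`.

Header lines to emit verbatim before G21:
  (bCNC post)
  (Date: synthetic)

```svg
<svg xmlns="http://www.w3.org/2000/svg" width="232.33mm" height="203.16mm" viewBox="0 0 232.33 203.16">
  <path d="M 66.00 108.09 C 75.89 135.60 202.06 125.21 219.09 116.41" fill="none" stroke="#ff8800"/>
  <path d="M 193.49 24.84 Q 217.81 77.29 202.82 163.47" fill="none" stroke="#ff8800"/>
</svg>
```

(bCNC post)
(Date: synthetic)
G21
G90
G0 X66.00 Y95.07
M3 S220
G01 X84.08 Y82.80 F2604
G01 X119.26 Y77.72
G01 X160.69 Y77.95
G01 X197.58 Y81.60
G01 X219.09 Y86.75
M5
G0 X193.49 Y178.32
M3 S220
G01 X201.65 Y155.99 F2604
G01 X206.66 Y130.96
G01 X208.52 Y103.24
G01 X207.24 Y72.81
G01 X202.82 Y39.69
M5
G0 X0.00 Y0.00

1 u = 1 mm; y_m = 203.16 − y.

[1] `<path>` cubic bezier, #ff8800→engrave S220 F2604: (66.00,95.07) → (84.08,82.80) → (119.26,77.72) → (160.69,77.95) → (197.58,81.60) → (219.09,86.75)

[2] `<path>` quadratic bezier, #ff8800→engrave S220 F2604: (193.49,178.32) → (201.65,155.99) → (206.66,130.96) → (208.52,103.24) → (207.24,72.81) → (202.82,39.69)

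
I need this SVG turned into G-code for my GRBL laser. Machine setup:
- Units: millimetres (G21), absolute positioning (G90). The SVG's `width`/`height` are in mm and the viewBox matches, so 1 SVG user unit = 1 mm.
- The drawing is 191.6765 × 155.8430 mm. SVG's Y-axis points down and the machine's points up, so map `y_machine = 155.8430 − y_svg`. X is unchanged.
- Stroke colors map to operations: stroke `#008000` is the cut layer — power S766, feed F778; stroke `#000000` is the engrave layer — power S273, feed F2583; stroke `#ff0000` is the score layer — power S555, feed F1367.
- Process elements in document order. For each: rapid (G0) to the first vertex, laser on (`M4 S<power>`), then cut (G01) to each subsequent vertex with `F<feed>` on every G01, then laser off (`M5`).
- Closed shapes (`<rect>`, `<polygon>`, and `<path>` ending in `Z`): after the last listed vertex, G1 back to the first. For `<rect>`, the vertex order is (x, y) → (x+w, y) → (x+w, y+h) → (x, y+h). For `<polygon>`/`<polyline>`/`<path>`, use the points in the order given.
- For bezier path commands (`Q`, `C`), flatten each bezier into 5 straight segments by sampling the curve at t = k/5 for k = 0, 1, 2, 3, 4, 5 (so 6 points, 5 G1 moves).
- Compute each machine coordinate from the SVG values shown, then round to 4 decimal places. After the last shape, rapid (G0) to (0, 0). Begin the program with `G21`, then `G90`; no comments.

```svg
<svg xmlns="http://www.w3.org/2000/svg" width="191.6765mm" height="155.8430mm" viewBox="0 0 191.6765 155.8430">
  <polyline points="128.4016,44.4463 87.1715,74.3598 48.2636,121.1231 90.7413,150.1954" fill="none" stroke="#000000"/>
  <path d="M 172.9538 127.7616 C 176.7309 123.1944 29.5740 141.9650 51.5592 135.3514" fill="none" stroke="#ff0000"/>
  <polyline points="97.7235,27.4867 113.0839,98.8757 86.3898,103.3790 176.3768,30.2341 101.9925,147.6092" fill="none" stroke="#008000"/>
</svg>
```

G21
G90
G0 X128.4016 Y111.3967
M4 S273
G01 X87.1715 Y81.4832 F2583
G01 X48.2636 Y34.7199 F2583
G01 X90.7413 Y5.6476 F2583
M5
G0 X172.9538 Y28.0814
M4 S555
G01 X159.6686 Y28.4110 F1367
G01 X125.5229 Y25.4781 F1367
G01 X85.8803 Y21.6215 F1367
G01 X56.1045 Y19.1798 F1367
G01 X51.5592 Y20.4916 F1367
M5
G0 X97.7235 Y128.3563
M4 S766
G01 X113.0839 Y56.9673 F778
G01 X86.3898 Y52.4640 F778
G01 X176.3768 Y125.6089 F778
G01 X101.9925 Y8.2338 F778
M5
G0 X0.0000 Y0.0000

viewBox `0 0 191.6765 155.8430` with mm width/height → 1 unit = 1 mm. Flip: y_m = 155.8430 − y_svg.

**Shape 1** — `<polyline>` open polyline, stroke `#000000` → engrave (S273, F2583). Machine vertices: (128.4016,111.3967) → (87.1715,81.4832) → (48.2636,34.7199) → (90.7413,5.6476). Open path.

**Shape 2** — `<path>` cubic bezier, stroke `#ff0000` → score (S555, F1367). Control points (SVG): P0=(172.9538,127.7616), P1=(176.7309,123.1944), P2=(29.5740,141.9650), P3=(51.5592,135.3514); sampled at t=k/5. Machine vertices: (172.9538,28.0814) → (159.6686,28.4110) → (125.5229,25.4781) → (85.8803,21.6215) → (56.1045,19.1798) → (51.5592,20.4916). Open path.

**Shape 3** — `<polyline>` open polyline, stroke `#008000` → cut (S766, F778). Machine vertices: (97.7235,128.3563) → (113.0839,56.9673) → (86.3898,52.4640) → (176.3768,125.6089) → (101.9925,8.2338). Open path.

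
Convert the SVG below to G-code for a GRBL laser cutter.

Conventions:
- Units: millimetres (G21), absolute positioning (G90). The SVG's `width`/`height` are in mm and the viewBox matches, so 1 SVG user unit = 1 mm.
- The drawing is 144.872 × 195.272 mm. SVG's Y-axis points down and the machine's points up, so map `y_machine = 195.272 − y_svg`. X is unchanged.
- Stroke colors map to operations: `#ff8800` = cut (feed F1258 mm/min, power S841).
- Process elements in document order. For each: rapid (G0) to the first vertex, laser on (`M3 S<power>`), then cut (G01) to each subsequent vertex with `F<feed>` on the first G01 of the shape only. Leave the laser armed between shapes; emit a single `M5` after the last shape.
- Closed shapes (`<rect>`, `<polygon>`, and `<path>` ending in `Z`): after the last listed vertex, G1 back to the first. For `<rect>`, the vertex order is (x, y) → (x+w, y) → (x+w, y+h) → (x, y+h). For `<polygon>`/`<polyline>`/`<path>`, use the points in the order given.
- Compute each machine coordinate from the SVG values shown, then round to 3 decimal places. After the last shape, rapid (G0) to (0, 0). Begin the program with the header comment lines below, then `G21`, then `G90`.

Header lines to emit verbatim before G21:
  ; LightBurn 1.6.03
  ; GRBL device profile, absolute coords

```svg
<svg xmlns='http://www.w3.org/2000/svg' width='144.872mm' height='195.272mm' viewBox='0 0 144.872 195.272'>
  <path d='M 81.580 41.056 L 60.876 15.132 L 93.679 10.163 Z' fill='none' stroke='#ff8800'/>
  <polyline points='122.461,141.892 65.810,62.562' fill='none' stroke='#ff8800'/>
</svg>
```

1 u = 1 mm; y_m = 195.272 − y.

[1] `<path>` regular polygon, #ff8800→cut S841 F1258: (81.580,154.216) → (60.876,180.140) → (93.679,185.109) → (81.580,154.216) (closed)

[2] `<polyline>` line segment, #ff8800→cut S841 F1258: (122.461,53.380) → (65.810,132.710)

; LightBurn 1.6.03
; GRBL device profile, absolute coords
G21
G90
G0 X81.580 Y154.216
M3 S841
G01 X60.876 Y180.140 F1258
G01 X93.679 Y185.109
G01 X81.580 Y154.216
G0 X122.461 Y53.380
M3 S841
G01 X65.810 Y132.710 F1258
M5
G0 X0.000 Y0.000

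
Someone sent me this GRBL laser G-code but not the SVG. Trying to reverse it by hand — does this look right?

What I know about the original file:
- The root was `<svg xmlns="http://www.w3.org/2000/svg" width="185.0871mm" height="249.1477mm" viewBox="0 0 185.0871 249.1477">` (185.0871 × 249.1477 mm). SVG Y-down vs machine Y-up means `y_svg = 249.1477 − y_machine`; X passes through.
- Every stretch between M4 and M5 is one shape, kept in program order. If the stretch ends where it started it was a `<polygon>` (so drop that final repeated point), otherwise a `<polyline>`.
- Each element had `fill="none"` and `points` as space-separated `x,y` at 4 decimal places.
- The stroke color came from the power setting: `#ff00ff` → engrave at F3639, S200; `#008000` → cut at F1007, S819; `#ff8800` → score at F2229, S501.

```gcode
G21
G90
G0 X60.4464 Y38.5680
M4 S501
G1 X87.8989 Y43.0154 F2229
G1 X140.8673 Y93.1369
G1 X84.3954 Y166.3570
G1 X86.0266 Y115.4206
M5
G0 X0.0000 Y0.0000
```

<svg xmlns="http://www.w3.org/2000/svg" width="185.0871mm" height="249.1477mm" viewBox="0 0 185.0871 249.1477">
  <polyline points="60.4464,210.5797 87.8989,206.1323 140.8673,156.0108 84.3954,82.7907 86.0266,133.7271" fill="none" stroke="#ff8800"/>
</svg>

y_svg = 249.1477 − y_m. Every run uses S501, so all elements get stroke `#ff8800` (score).

[1] open run; points: 60.4464,210.5797 87.8989,206.1323 140.8673,156.0108 84.3954,82.7907 86.0266,133.7271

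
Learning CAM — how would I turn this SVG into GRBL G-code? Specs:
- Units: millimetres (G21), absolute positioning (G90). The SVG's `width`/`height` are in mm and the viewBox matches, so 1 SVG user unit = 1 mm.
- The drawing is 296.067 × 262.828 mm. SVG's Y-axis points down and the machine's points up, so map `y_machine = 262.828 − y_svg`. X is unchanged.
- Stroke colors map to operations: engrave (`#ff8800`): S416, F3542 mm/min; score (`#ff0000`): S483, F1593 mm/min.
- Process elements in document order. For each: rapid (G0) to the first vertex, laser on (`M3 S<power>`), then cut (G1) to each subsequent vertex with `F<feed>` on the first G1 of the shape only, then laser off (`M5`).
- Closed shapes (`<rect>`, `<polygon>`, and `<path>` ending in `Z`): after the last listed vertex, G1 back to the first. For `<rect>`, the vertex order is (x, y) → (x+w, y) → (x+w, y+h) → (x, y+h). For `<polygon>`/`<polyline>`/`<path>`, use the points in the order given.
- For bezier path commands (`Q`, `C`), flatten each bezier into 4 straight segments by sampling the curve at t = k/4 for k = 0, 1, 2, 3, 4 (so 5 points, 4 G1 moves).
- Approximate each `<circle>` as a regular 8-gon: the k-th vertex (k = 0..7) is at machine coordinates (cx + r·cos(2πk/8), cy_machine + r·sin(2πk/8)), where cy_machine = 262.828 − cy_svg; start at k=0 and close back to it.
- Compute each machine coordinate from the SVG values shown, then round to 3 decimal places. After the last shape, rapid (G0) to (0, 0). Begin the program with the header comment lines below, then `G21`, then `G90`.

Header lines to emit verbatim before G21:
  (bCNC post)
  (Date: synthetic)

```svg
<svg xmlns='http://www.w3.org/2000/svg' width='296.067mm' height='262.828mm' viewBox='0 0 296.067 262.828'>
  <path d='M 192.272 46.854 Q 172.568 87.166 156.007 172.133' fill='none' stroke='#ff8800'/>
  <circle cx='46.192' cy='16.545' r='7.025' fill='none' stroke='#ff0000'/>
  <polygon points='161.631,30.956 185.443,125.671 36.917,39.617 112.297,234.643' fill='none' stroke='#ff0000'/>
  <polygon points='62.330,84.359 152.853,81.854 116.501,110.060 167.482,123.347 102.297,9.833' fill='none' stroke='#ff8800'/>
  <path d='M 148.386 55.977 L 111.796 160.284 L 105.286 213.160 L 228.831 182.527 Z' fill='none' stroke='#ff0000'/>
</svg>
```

Since the viewBox matches the mm dimensions, user units are millimetres directly. The only transform is the Y-flip y_m = 262.828 − y_svg.

Shape 1 is a quadratic bezier drawn with `<path>`. Its stroke #ff8800 means engrave at S416, F3542. After flipping Y the toolpath is (192.272,215.974) → (182.616,193.027) → (173.354,164.498) → (164.484,130.388) → (156.007,90.695).

Shape 2 is a circle drawn with `<circle>`. Its stroke #ff0000 means score at S483, F1593. After flipping Y the toolpath is (53.217,246.283) → (51.159,251.250) → (46.192,253.308) → (41.225,251.250) → (39.167,246.283) → (41.225,241.316) → (46.192,239.258) → (51.159,241.316) → (53.217,246.283), returning to the start.

Shape 3 is a closed polygon drawn with `<polygon>`. Its stroke #ff0000 means score at S483, F1593. After flipping Y the toolpath is (161.631,231.872) → (185.443,137.157) → (36.917,223.211) → (112.297,28.185) → (161.631,231.872), returning to the start.

Shape 4 is a closed polygon drawn with `<polygon>`. Its stroke #ff8800 means engrave at S416, F3542. After flipping Y the toolpath is (62.330,178.469) → (152.853,180.974) → (116.501,152.768) → (167.482,139.481) → (102.297,252.995) → (62.330,178.469), returning to the start.

Shape 5 is a closed polygon drawn with `<path>`. Its stroke #ff0000 means score at S483, F1593. After flipping Y the toolpath is (148.386,206.851) → (111.796,102.544) → (105.286,49.668) → (228.831,80.301) → (148.386,206.851), returning to the start.

(bCNC post)
(Date: synthetic)
G21
G90
G0 X192.272 Y215.974
M3 S416
G1 X182.616 Y193.027 F3542
G1 X173.354 Y164.498
G1 X164.484 Y130.388
G1 X156.007 Y90.695
M5
G0 X53.217 Y246.283
M3 S483
G1 X51.159 Y251.250 F1593
G1 X46.192 Y253.308
G1 X41.225 Y251.250
G1 X39.167 Y246.283
G1 X41.225 Y241.316
G1 X46.192 Y239.258
G1 X51.159 Y241.316
G1 X53.217 Y246.283
M5
G0 X161.631 Y231.872
M3 S483
G1 X185.443 Y137.157 F1593
G1 X36.917 Y223.211
G1 X112.297 Y28.185
G1 X161.631 Y231.872
M5
G0 X62.330 Y178.469
M3 S416
G1 X152.853 Y180.974 F3542
G1 X116.501 Y152.768
G1 X167.482 Y139.481
G1 X102.297 Y252.995
G1 X62.330 Y178.469
M5
G0 X148.386 Y206.851
M3 S483
G1 X111.796 Y102.544 F1593
G1 X105.286 Y49.668
G1 X228.831 Y80.301
G1 X148.386 Y206.851
M5
G0 X0.000 Y0.000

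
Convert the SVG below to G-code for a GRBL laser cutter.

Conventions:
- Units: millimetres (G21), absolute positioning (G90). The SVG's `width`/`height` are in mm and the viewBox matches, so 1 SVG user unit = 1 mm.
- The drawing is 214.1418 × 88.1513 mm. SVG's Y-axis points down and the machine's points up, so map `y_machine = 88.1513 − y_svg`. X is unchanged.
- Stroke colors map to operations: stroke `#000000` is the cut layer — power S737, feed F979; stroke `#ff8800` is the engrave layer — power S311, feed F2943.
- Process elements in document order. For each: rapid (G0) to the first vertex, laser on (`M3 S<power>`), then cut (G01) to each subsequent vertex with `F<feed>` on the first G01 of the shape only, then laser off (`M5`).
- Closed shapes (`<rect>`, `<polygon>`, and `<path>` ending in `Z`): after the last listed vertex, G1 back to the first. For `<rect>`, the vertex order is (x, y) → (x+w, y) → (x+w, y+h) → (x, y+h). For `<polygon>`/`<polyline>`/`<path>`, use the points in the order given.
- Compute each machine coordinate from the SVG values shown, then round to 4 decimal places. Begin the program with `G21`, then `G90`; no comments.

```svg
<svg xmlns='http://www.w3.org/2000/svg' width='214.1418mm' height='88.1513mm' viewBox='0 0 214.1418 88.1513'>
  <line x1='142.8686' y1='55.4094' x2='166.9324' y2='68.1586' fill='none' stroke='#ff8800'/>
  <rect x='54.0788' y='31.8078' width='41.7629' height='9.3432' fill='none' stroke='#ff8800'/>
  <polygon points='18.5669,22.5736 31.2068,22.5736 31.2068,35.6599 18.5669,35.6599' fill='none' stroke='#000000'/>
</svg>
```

Since the viewBox matches the mm dimensions, user units are millimetres directly. The only transform is the Y-flip y_m = 88.1513 − y_svg.

Shape 1 is a line segment drawn with `<line>`. Its stroke #ff8800 means engrave at S311, F2943. After flipping Y the toolpath is (142.8686,32.7419) → (166.9324,19.9927).

Shape 2 is a rectangle drawn with `<rect>`. Its stroke #ff8800 means engrave at S311, F2943. After flipping Y the toolpath is (54.0788,56.3435) → (95.8417,56.3435) → (95.8417,47.0003) → (54.0788,47.0003) → (54.0788,56.3435), returning to the start.

Shape 3 is a rectangle drawn with `<polygon>`. Its stroke #000000 means cut at S737, F979. After flipping Y the toolpath is (18.5669,65.5777) → (31.2068,65.5777) → (31.2068,52.4914) → (18.5669,52.4914) → (18.5669,65.5777), returning to the start.

G21
G90
G0 X142.8686 Y32.7419
M3 S311
G01 X166.9324 Y19.9927 F2943
M5
G0 X54.0788 Y56.3435
M3 S311
G01 X95.8417 Y56.3435 F2943
G01 X95.8417 Y47.0003
G01 X54.0788 Y47.0003
G01 X54.0788 Y56.3435
M5
G0 X18.5669 Y65.5777
M3 S737
G01 X31.2068 Y65.5777 F979
G01 X31.2068 Y52.4914
G01 X18.5669 Y52.4914
G01 X18.5669 Y65.5777
M5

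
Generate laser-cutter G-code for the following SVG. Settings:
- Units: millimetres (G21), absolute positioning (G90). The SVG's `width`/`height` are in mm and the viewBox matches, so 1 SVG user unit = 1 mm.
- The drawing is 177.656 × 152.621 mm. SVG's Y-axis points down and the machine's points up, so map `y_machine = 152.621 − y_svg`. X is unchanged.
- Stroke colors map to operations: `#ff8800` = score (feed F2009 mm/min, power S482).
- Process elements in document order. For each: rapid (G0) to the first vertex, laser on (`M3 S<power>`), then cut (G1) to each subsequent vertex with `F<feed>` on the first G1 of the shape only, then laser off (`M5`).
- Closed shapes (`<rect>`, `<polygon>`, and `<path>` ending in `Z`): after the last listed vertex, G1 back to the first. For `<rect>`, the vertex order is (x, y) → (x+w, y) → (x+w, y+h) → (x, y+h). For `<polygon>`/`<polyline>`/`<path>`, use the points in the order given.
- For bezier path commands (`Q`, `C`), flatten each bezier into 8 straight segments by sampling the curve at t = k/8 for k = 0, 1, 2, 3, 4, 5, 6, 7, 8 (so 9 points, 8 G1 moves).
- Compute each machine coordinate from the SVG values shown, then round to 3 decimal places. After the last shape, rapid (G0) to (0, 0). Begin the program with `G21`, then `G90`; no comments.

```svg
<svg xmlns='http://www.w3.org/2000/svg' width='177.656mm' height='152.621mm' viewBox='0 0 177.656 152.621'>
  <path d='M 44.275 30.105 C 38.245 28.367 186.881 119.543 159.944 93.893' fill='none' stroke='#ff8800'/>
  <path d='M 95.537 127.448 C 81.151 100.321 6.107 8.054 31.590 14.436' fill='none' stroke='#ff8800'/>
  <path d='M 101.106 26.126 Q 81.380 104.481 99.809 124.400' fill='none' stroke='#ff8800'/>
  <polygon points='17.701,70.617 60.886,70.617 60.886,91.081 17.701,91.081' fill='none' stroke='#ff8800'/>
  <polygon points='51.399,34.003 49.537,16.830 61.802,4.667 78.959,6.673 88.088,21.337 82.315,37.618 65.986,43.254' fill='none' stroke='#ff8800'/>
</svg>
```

G21
G90
G0 X44.275 Y122.516
M3 S482
G1 X48.619 Y119.222 F2009
G1 X63.592 Y109.675
G1 X85.326 Y96.334
G1 X109.950 Y81.655
G1 X133.593 Y68.097
G1 X152.387 Y58.118
G1 X162.460 Y54.176
G1 X159.944 Y58.728
M5
G0 X95.537 Y25.173
M3 S482
G1 X87.614 Y38.079 F2009
G1 X75.893 Y55.173
G1 X62.263 Y74.535
G1 X48.613 Y94.245
G1 X36.831 Y112.385
G1 X28.808 Y127.034
G1 X26.431 Y136.274
G1 X31.590 Y138.185
M5
G0 X101.106 Y126.495
M3 S482
G1 X96.771 Y107.819 F2009
G1 X93.628 Y90.970
G1 X91.677 Y75.946
G1 X90.919 Y62.749
G1 X91.353 Y51.378
G1 X92.979 Y41.833
G1 X95.798 Y34.114
G1 X99.809 Y28.221
M5
G0 X17.701 Y82.004
M3 S482
G1 X60.886 Y82.004 F2009
G1 X60.886 Y61.540
G1 X17.701 Y61.540
G1 X17.701 Y82.004
M5
G0 X51.399 Y118.618
M3 S482
G1 X49.537 Y135.791 F2009
G1 X61.802 Y147.954
G1 X78.959 Y145.948
G1 X88.088 Y131.284
G1 X82.315 Y115.003
G1 X65.986 Y109.367
G1 X51.399 Y118.618
M5
G0 X0.000 Y0.000

Since the viewBox matches the mm dimensions, user units are millimetres directly. The only transform is the Y-flip y_m = 152.621 − y_svg.

Shape 1 is a cubic bezier drawn with `<path>`. Its stroke #ff8800 means score at S482, F2009. After flipping Y the toolpath is (44.275,122.516) → (48.619,119.222) → (63.592,109.675) → (85.326,96.334) → (109.950,81.655) → (133.593,68.097) → (152.387,58.118) → (162.460,54.176) → (159.944,58.728).

Shape 2 is a cubic bezier drawn with `<path>`. Its stroke #ff8800 means score at S482, F2009. After flipping Y the toolpath is (95.537,25.173) → (87.614,38.079) → (75.893,55.173) → (62.263,74.535) → (48.613,94.245) → (36.831,112.385) → (28.808,127.034) → (26.431,136.274) → (31.590,138.185).

Shape 3 is a quadratic bezier drawn with `<path>`. Its stroke #ff8800 means score at S482, F2009. After flipping Y the toolpath is (101.106,126.495) → (96.771,107.819) → (93.628,90.970) → (91.677,75.946) → (90.919,62.749) → (91.353,51.378) → (92.979,41.833) → (95.798,34.114) → (99.809,28.221).

Shape 4 is a rectangle drawn with `<polygon>`. Its stroke #ff8800 means score at S482, F2009. After flipping Y the toolpath is (17.701,82.004) → (60.886,82.004) → (60.886,61.540) → (17.701,61.540) → (17.701,82.004), returning to the start.

Shape 5 is a regular polygon drawn with `<polygon>`. Its stroke #ff8800 means score at S482, F2009. After flipping Y the toolpath is (51.399,118.618) → (49.537,135.791) → (61.802,147.954) → (78.959,145.948) → (88.088,131.284) → (82.315,115.003) → (65.986,109.367) → (51.399,118.618), returning to the start.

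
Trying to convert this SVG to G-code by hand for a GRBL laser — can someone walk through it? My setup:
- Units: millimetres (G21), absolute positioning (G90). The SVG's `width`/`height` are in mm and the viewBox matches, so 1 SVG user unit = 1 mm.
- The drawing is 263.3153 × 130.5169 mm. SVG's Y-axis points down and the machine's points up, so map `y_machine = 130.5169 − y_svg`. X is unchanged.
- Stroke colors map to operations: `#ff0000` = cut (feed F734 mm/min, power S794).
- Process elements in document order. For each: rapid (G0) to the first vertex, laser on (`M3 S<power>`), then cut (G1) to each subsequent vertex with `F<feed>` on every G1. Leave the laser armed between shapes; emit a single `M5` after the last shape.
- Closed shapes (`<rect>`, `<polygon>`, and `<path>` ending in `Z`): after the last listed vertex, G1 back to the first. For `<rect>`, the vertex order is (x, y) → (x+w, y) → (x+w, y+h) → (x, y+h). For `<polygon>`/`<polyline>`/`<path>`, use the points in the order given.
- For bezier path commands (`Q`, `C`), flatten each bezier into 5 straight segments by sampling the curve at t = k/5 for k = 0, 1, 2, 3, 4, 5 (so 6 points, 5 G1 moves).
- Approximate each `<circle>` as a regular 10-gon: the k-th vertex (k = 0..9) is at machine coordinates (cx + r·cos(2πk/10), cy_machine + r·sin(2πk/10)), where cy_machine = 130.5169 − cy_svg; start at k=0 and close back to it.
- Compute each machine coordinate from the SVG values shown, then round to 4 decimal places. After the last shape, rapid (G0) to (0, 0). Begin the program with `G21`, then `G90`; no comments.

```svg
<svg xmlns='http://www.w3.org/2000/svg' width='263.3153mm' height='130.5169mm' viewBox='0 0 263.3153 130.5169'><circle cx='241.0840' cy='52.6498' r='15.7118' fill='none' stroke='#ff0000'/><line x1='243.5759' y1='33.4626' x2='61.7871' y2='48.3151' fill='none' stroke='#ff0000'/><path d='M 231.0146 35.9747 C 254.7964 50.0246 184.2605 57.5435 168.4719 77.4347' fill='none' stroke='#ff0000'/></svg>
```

1 u = 1 mm; y_m = 130.5169 − y.

[1] `<circle>` circle, #ff0000→cut S794 F734: (256.7958,77.8671) → (253.7951,87.1023) → (245.9392,92.8099) → (236.2288,92.8099) → (228.3729,87.1023) → (225.3722,77.8671) → (228.3729,68.6319) → (236.2288,62.9243) → (245.9392,62.9243) → (253.7951,68.6319) → (256.7958,77.8671) (closed)

[2] `<line>` line segment, #ff0000→cut S794 F734: (243.5759,97.0543) → (61.7871,82.2018)

[3] `<path>` cubic bezier, #ff0000→cut S794 F734: (231.0146,94.5422) → (235.1581,86.7448) → (223.8204,79.6074) → (204.1568,72.2227) → (183.3222,63.6835) → (168.4719,53.0822)

G21
G90
G0 X256.7958 Y77.8671
M3 S794
G1 X253.7951 Y87.1023 F734
G1 X245.9392 Y92.8099 F734
G1 X236.2288 Y92.8099 F734
G1 X228.3729 Y87.1023 F734
G1 X225.3722 Y77.8671 F734
G1 X228.3729 Y68.6319 F734
G1 X236.2288 Y62.9243 F734
G1 X245.9392 Y62.9243 F734
G1 X253.7951 Y68.6319 F734
G1 X256.7958 Y77.8671 F734
G0 X243.5759 Y97.0543
M3 S794
G1 X61.7871 Y82.2018 F734
G0 X231.0146 Y94.5422
M3 S794
G1 X235.1581 Y86.7448 F734
G1 X223.8204 Y79.6074 F734
G1 X204.1568 Y72.2227 F734
G1 X183.3222 Y63.6835 F734
G1 X168.4719 Y53.0822 F734
M5
G0 X0.0000 Y0.0000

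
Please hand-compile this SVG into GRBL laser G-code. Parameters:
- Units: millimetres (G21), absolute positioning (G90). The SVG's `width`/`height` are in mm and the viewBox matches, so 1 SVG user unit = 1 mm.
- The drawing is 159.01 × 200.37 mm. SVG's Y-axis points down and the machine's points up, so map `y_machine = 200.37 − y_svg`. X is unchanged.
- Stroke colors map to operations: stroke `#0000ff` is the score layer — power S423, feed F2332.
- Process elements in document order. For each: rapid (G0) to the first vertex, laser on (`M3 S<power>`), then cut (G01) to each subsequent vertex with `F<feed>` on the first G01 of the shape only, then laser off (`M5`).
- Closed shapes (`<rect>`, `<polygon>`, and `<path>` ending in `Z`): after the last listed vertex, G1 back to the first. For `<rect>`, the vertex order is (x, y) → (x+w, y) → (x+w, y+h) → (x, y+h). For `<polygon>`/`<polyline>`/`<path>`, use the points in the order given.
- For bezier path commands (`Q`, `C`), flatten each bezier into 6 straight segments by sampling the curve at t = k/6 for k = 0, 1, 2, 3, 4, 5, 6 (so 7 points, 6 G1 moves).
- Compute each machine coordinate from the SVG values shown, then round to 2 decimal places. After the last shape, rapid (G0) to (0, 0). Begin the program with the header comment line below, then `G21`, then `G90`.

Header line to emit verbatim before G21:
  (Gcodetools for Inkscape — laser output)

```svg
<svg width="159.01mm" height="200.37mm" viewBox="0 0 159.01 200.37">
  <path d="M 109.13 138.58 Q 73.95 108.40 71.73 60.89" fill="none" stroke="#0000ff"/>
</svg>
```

Since the viewBox matches the mm dimensions, user units are millimetres directly. The only transform is the Y-flip y_m = 200.37 − y_svg.

Shape 1 is a quadratic bezier drawn with `<path>`. Its stroke #0000ff means score at S423, F2332. After flipping Y the toolpath is (109.13,61.79) → (98.32,72.33) → (89.34,83.84) → (82.19,96.30) → (76.87,109.73) → (73.39,124.12) → (71.73,139.48).

(Gcodetools for Inkscape — laser output)
G21
G90
G0 X109.13 Y61.79
M3 S423
G01 X98.32 Y72.33 F2332
G01 X89.34 Y83.84
G01 X82.19 Y96.30
G01 X76.87 Y109.73
G01 X73.39 Y124.12
G01 X71.73 Y139.48
M5
G0 X0.00 Y0.00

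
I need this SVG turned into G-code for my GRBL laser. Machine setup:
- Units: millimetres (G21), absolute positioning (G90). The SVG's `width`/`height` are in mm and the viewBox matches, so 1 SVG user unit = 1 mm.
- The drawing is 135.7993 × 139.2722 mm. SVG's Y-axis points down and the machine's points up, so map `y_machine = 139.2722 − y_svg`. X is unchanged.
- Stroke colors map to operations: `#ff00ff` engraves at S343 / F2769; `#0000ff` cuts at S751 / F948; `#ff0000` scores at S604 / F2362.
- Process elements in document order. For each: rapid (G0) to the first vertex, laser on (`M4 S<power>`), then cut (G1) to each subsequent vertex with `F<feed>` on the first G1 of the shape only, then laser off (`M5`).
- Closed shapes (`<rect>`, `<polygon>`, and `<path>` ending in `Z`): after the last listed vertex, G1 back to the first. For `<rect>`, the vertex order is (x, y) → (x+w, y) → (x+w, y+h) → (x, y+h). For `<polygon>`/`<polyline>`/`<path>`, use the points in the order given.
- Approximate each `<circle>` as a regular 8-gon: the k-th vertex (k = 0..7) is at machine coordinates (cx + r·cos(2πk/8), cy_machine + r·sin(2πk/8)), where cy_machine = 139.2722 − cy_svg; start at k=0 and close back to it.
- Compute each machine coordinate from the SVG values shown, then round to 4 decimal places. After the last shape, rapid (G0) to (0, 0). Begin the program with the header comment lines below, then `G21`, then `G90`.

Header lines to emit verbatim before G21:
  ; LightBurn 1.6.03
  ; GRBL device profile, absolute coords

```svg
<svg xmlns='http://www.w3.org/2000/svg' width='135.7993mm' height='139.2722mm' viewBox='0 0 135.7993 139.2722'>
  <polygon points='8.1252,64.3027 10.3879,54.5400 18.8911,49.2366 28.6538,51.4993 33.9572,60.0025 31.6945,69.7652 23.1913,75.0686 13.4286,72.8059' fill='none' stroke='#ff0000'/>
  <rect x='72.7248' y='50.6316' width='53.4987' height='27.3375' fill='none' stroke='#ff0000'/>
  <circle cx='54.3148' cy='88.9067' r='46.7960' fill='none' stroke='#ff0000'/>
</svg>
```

; LightBurn 1.6.03
; GRBL device profile, absolute coords
G21
G90
G0 X8.1252 Y74.9695
M4 S604
G1 X10.3879 Y84.7322 F2362
G1 X18.8911 Y90.0356
G1 X28.6538 Y87.7729
G1 X33.9572 Y79.2697
G1 X31.6945 Y69.5070
G1 X23.1913 Y64.2036
G1 X13.4286 Y66.4663
G1 X8.1252 Y74.9695
M5
G0 X72.7248 Y88.6406
M4 S604
G1 X126.2235 Y88.6406 F2362
G1 X126.2235 Y61.3031
G1 X72.7248 Y61.3031
G1 X72.7248 Y88.6406
M5
G0 X101.1108 Y50.3655
M4 S604
G1 X87.4046 Y83.4553 F2362
G1 X54.3148 Y97.1615
G1 X21.2250 Y83.4553
G1 X7.5188 Y50.3655
G1 X21.2250 Y17.2757
G1 X54.3148 Y3.5695
G1 X87.4046 Y17.2757
G1 X101.1108 Y50.3655
M5
G0 X0.0000 Y0.0000

Since the viewBox matches the mm dimensions, user units are millimetres directly. The only transform is the Y-flip y_m = 139.2722 − y_svg.

Shape 1 is a regular polygon drawn with `<polygon>`. Its stroke #ff0000 means score at S604, F2362. After flipping Y the toolpath is (8.1252,74.9695) → (10.3879,84.7322) → (18.8911,90.0356) → (28.6538,87.7729) → (33.9572,79.2697) → (31.6945,69.5070) → (23.1913,64.2036) → (13.4286,66.4663) → (8.1252,74.9695), returning to the start.

Shape 2 is a rectangle drawn with `<rect>`. Its stroke #ff0000 means score at S604, F2362. After flipping Y the toolpath is (72.7248,88.6406) → (126.2235,88.6406) → (126.2235,61.3031) → (72.7248,61.3031) → (72.7248,88.6406), returning to the start.

Shape 3 is a circle drawn with `<circle>`. Its stroke #ff0000 means score at S604, F2362. After flipping Y the toolpath is (101.1108,50.3655) → (87.4046,83.4553) → (54.3148,97.1615) → (21.2250,83.4553) → (7.5188,50.3655) → (21.2250,17.2757) → (54.3148,3.5695) → (87.4046,17.2757) → (101.1108,50.3655), returning to the start.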